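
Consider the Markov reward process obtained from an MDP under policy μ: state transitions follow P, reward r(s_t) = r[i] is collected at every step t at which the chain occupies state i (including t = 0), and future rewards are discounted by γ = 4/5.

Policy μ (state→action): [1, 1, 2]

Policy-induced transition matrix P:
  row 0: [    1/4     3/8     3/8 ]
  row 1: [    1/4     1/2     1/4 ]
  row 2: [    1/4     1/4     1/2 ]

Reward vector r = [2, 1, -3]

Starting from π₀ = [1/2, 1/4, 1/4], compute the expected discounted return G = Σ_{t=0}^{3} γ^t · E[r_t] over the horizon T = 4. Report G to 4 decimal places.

t=0: π = [0.5000, 0.2500, 0.2500], E[r] = 0.5000, γ^t·E[r] = 0.500000, running G = 0.500000
t=1: π = [0.2500, 0.3750, 0.3750], E[r] = -0.2500, γ^t·E[r] = -0.200000, running G = 0.300000
t=2: π = [0.2500, 0.3750, 0.3750], E[r] = -0.2500, γ^t·E[r] = -0.160000, running G = 0.140000
t=3: π = [0.2500, 0.3750, 0.3750], E[r] = -0.2500, γ^t·E[r] = -0.128000, running G = 0.012000

G = 0.0120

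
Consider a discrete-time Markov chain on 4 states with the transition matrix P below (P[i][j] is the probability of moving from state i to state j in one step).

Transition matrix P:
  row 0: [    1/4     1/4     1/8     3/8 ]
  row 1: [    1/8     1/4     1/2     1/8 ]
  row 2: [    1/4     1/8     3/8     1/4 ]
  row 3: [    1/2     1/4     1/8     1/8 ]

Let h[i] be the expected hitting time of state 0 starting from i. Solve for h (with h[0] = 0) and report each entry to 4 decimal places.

h = [0.0000, 4.1958, 3.5804, 2.8531]

First-step conditioning: h[0] = 0; for i ≠ 0, h[i] = 1 + Σ_k P[i][k]·h[k].
  h[1] = 1 + 1/4·h[1] + 1/2·h[2] + 1/8·h[3]
  h[2] = 1 + 1/8·h[1] + 3/8·h[2] + 1/4·h[3]
  h[3] = 1 + 1/4·h[1] + 1/8·h[2] + 1/8·h[3]
Solving the 3×3 linear system over states ≠ 0 gives exactly h = [0, 600/143, 512/143, 408/143] (h[0] = 0 is the target).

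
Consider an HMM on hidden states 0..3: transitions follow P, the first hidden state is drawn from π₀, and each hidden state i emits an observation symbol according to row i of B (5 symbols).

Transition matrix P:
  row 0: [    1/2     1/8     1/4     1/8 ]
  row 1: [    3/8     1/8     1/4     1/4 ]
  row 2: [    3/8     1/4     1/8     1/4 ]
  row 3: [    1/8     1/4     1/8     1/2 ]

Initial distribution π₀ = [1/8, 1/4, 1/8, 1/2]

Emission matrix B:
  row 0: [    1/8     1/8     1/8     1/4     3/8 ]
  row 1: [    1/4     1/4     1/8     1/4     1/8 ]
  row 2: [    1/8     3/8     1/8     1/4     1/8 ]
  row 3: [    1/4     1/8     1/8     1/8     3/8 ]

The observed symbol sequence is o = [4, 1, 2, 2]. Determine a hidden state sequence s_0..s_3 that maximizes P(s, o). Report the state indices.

t=0: δ = [4.688e-02, 3.125e-02, 1.562e-02, 1.875e-01]  (obs o_0=4)
t=1: δ = [2.930e-03, 1.172e-02, 8.789e-03, 1.172e-02]  ψ = [0, 3, 3, 3]  (obs o_1=1)
t=2: δ = [5.493e-04, 3.662e-04, 3.662e-04, 7.324e-04]  ψ = [1, 3, 1, 3]  (obs o_2=2)
t=3: δ = [3.433e-05, 2.289e-05, 1.717e-05, 4.578e-05]  ψ = [0, 3, 0, 3]  (obs o_3=2)
backtrack: best end state = 3; path = [3, 3, 3, 3]

path = [3, 3, 3, 3]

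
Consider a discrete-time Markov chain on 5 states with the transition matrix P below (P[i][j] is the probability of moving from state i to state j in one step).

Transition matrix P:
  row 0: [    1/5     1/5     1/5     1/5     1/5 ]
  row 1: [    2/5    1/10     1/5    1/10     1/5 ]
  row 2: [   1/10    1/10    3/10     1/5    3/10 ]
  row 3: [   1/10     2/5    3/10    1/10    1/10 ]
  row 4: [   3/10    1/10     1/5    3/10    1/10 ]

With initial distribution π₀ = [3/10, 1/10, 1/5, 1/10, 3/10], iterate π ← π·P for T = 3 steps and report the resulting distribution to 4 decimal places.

t=0: π = [0.3000, 0.1000, 0.2000, 0.1000, 0.3000]
t=1: π = [0.2200, 0.1600, 0.2300, 0.2100, 0.1800]
t=2: π = [0.2060, 0.1850, 0.2440, 0.1810, 0.1840]
t=3: π = [0.2129, 0.1749, 0.2425, 0.1818, 0.1879]

π = [0.2129, 0.1749, 0.2425, 0.1818, 0.1879]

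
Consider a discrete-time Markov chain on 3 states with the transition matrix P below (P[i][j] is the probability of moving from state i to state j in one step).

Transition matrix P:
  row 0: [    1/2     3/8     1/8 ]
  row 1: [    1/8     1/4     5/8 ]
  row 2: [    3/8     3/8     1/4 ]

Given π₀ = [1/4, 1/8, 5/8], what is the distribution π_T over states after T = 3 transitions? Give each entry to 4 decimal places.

t=0: π = [0.2500, 0.1250, 0.6250]
t=1: π = [0.3750, 0.3594, 0.2656]
t=2: π = [0.3320, 0.3301, 0.3379]
t=3: π = [0.3340, 0.3337, 0.3323]

π = [0.3340, 0.3337, 0.3323]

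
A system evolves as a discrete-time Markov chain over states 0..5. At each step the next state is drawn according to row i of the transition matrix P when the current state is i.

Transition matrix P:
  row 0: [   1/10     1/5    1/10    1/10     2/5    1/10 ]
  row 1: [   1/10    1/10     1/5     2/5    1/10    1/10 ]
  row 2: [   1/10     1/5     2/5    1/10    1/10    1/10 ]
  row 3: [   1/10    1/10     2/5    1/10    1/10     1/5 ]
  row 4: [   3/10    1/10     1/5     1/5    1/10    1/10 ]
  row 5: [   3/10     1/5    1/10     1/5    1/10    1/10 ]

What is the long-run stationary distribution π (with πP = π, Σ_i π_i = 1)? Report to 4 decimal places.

π = [0.1526, 0.1529, 0.2593, 0.1722, 0.1458, 0.1172]

Balance equations π_j = Σ_i π_i·P[i][j]:
  π_0 = 1/10·π_0 + 1/10·π_1 + 1/10·π_2 + 1/10·π_3 + 3/10·π_4 + 3/10·π_5
  π_1 = 1/5·π_0 + 1/10·π_1 + 1/5·π_2 + 1/10·π_3 + 1/10·π_4 + 1/5·π_5
  π_2 = 1/10·π_0 + 1/5·π_1 + 2/5·π_2 + 2/5·π_3 + 1/5·π_4 + 1/10·π_5
  π_3 = 1/10·π_0 + 2/5·π_1 + 1/10·π_2 + 1/10·π_3 + 1/5·π_4 + 1/5·π_5
  π_4 = 2/5·π_0 + 1/10·π_1 + 1/10·π_2 + 1/10·π_3 + 1/10·π_4 + 1/10·π_5
  normalize: π_0 + π_1 + π_2 + π_3 + π_4 + π_5 = 1
Solving the linear system gives exactly π = [2674/17523, 5359/35046, 4544/17523, 3017/17523, 1703/11682, 2054/17523].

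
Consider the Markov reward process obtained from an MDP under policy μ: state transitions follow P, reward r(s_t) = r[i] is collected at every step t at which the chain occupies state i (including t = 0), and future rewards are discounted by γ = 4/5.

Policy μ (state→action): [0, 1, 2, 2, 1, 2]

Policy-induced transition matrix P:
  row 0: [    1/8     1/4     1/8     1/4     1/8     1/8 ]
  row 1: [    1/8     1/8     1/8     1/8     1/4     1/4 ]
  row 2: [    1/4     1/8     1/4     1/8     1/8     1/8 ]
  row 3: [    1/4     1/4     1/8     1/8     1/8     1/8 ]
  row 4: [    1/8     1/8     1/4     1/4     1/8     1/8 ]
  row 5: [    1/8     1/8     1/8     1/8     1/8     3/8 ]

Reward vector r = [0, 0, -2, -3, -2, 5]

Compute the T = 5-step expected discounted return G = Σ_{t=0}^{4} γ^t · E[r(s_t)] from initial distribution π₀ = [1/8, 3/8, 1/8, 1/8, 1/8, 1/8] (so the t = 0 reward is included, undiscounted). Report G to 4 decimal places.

t=0: π = [0.1250, 0.3750, 0.1250, 0.1250, 0.1250, 0.1250], E[r] = -0.2500, γ^t·E[r] = -0.250000, running G = -0.250000
t=1: π = [0.1563, 0.1563, 0.1563, 0.1563, 0.1719, 0.2031], E[r] = -0.1094, γ^t·E[r] = -0.087500, running G = -0.337500
t=2: π = [0.1641, 0.1641, 0.1660, 0.1660, 0.1445, 0.1953], E[r] = -0.1426, γ^t·E[r] = -0.091250, running G = -0.428750
t=3: π = [0.1665, 0.1663, 0.1638, 0.1636, 0.1455, 0.1943], E[r] = -0.1377, γ^t·E[r] = -0.070500, running G = -0.499250
t=4: π = [0.1659, 0.1663, 0.1637, 0.1640, 0.1458, 0.1944], E[r] = -0.1391, γ^t·E[r] = -0.056963, running G = -0.556213

G = -0.5562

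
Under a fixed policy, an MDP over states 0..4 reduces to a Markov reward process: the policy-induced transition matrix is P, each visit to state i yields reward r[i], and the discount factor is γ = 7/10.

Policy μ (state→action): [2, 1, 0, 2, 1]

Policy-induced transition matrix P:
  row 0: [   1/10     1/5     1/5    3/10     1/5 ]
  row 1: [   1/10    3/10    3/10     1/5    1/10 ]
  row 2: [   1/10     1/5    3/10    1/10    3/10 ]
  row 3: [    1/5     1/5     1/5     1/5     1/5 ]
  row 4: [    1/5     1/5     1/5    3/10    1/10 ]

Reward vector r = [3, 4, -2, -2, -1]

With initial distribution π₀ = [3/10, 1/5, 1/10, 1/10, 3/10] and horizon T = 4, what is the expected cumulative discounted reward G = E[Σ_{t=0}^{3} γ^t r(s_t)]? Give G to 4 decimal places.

t=0: π = [0.3000, 0.2000, 0.1000, 0.1000, 0.3000], E[r] = 1.0000, γ^t·E[r] = 1.000000, running G = 1.000000
t=1: π = [0.1400, 0.2200, 0.2300, 0.2500, 0.1600], E[r] = 0.1800, γ^t·E[r] = 0.126000, running G = 1.126000
t=2: π = [0.1410, 0.2220, 0.2450, 0.2070, 0.1850], E[r] = 0.2220, γ^t·E[r] = 0.108780, running G = 1.234780
t=3: π = [0.1392, 0.2222, 0.2467, 0.2081, 0.1838], E[r] = 0.2130, γ^t·E[r] = 0.073059, running G = 1.307839

G = 1.3078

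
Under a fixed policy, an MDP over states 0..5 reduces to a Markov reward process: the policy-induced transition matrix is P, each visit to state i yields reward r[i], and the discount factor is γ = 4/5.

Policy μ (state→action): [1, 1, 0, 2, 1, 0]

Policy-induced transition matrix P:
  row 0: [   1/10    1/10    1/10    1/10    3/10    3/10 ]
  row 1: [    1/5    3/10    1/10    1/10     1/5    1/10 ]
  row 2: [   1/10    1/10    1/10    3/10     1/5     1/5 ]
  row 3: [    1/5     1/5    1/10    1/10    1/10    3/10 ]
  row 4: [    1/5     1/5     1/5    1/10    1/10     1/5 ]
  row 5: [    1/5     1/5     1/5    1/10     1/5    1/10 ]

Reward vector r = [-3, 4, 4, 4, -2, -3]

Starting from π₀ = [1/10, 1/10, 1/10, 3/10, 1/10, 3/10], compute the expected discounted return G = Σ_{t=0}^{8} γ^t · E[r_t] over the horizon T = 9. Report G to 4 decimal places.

t=0: π = [0.1000, 0.1000, 0.1000, 0.3000, 0.1000, 0.3000], E[r] = 0.6000, γ^t·E[r] = 0.600000, running G = 0.600000
t=1: π = [0.1800, 0.1900, 0.1400, 0.1200, 0.1700, 0.2000], E[r] = 0.3200, γ^t·E[r] = 0.256000, running G = 0.856000
t=2: π = [0.1680, 0.1870, 0.1370, 0.1280, 0.1890, 0.1910], E[r] = 0.3530, γ^t·E[r] = 0.225920, running G = 1.081920
t=3: π = [0.1695, 0.1882, 0.1380, 0.1274, 0.1851, 0.1918], E[r] = 0.3603, γ^t·E[r] = 0.184474, running G = 1.266394
t=4: π = [0.1693, 0.1881, 0.1377, 0.1276, 0.1857, 0.1917], E[r] = 0.3592, γ^t·E[r] = 0.147137, running G = 1.413530
t=5: π = [0.1693, 0.1881, 0.1377, 0.1275, 0.1856, 0.1917], E[r] = 0.3593, γ^t·E[r] = 0.117744, running G = 1.531274
t=6: π = [0.1693, 0.1881, 0.1377, 0.1275, 0.1856, 0.1917], E[r] = 0.3593, γ^t·E[r] = 0.094192, running G = 1.625465
t=7: π = [0.1693, 0.1881, 0.1377, 0.1275, 0.1856, 0.1917], E[r] = 0.3593, γ^t·E[r] = 0.075354, running G = 1.700819
t=8: π = [0.1693, 0.1881, 0.1377, 0.1275, 0.1856, 0.1917], E[r] = 0.3593, γ^t·E[r] = 0.060283, running G = 1.761102

G = 1.7611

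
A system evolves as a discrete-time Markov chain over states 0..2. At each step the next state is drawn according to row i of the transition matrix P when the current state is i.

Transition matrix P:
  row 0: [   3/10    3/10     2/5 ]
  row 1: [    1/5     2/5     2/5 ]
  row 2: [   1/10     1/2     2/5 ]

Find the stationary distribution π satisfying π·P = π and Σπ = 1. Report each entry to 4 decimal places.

π = [0.1778, 0.4222, 0.4000]

Balance equations π_j = Σ_i π_i·P[i][j]:
  π_0 = 3/10·π_0 + 1/5·π_1 + 1/10·π_2
  π_1 = 3/10·π_0 + 2/5·π_1 + 1/2·π_2
  normalize: π_0 + π_1 + π_2 = 1
Solving the linear system gives exactly π = [8/45, 19/45, 2/5].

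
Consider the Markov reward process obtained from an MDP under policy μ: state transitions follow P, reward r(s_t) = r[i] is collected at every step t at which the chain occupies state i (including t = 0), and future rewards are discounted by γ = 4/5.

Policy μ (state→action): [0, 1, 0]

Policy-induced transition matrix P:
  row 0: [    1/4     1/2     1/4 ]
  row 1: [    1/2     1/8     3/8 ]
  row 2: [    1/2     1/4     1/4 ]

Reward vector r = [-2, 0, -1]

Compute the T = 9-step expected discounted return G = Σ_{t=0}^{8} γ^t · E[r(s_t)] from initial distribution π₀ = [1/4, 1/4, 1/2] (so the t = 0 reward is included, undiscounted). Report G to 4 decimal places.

G = -4.6670

t=0: π = [0.2500, 0.2500, 0.5000], E[r] = -1.0000, γ^t·E[r] = -1.000000, running G = -1.000000
t=1: π = [0.4375, 0.2813, 0.2813], E[r] = -1.1563, γ^t·E[r] = -0.925000, running G = -1.925000
t=2: π = [0.3906, 0.3242, 0.2852], E[r] = -1.0664, γ^t·E[r] = -0.682500, running G = -2.607500
t=3: π = [0.4023, 0.3071, 0.2905], E[r] = -1.0952, γ^t·E[r] = -0.560750, running G = -3.168250
t=4: π = [0.3994, 0.3122, 0.2884], E[r] = -1.0872, γ^t·E[r] = -0.445325, running G = -3.613575
t=5: π = [0.4001, 0.3108, 0.2890], E[r] = -1.0893, γ^t·E[r] = -0.356948, running G = -3.970523
t=6: π = [0.4000, 0.3112, 0.2889], E[r] = -1.0888, γ^t·E[r] = -0.285417, running G = -4.255940
t=7: π = [0.4000, 0.3111, 0.2889], E[r] = -1.0889, γ^t·E[r] = -0.228362, running G = -4.484302
t=8: π = [0.4000, 0.3111, 0.2889], E[r] = -1.0889, γ^t·E[r] = -0.182684, running G = -4.666986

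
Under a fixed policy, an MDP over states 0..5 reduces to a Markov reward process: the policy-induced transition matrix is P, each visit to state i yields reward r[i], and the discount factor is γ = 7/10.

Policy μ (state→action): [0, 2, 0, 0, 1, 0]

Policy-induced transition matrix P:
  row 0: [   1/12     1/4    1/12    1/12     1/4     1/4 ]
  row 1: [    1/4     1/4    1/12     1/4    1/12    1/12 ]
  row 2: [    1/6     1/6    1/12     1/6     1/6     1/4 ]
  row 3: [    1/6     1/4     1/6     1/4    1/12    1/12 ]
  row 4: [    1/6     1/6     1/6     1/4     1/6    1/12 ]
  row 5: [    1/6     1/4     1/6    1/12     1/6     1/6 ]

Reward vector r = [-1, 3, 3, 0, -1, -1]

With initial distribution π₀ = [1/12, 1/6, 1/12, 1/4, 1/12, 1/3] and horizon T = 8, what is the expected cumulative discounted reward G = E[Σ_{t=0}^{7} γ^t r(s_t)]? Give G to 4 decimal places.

G = 1.5659

t=0: π = [0.0833, 0.1667, 0.0833, 0.2500, 0.0833, 0.3333], E[r] = 0.2500, γ^t·E[r] = 0.250000, running G = 0.250000
t=1: π = [0.1736, 0.2361, 0.1389, 0.1736, 0.1389, 0.1389], E[r] = 0.6736, γ^t·E[r] = 0.471528, running G = 0.721528
t=2: π = [0.1719, 0.2269, 0.1209, 0.1863, 0.1470, 0.1470], E[r] = 0.5775, γ^t·E[r] = 0.282998, running G = 1.004525
t=3: π = [0.1712, 0.2277, 0.1234, 0.1868, 0.1466, 0.1444], E[r] = 0.5909, γ^t·E[r] = 0.202680, running G = 1.207206
t=4: π = [0.1714, 0.2275, 0.1231, 0.1871, 0.1464, 0.1445], E[r] = 0.5897, γ^t·E[r] = 0.141591, running G = 1.348796
t=5: π = [0.1713, 0.2275, 0.1232, 0.1871, 0.1464, 0.1445], E[r] = 0.5899, γ^t·E[r] = 0.099146, running G = 1.447943
t=6: π = [0.1713, 0.2275, 0.1232, 0.1871, 0.1464, 0.1445], E[r] = 0.5899, γ^t·E[r] = 0.069401, running G = 1.517344
t=7: π = [0.1713, 0.2275, 0.1232, 0.1871, 0.1464, 0.1445], E[r] = 0.5899, γ^t·E[r] = 0.048581, running G = 1.565925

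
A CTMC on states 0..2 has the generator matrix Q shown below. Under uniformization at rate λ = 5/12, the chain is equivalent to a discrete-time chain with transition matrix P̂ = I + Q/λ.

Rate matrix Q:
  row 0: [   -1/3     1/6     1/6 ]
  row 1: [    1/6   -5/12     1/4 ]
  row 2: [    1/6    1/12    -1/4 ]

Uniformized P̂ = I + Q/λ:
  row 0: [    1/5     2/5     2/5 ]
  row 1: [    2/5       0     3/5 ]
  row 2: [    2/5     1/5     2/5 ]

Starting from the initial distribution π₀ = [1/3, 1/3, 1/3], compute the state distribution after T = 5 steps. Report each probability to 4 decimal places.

t=0: π = [0.3333, 0.3333, 0.3333]
t=1: π = [0.3333, 0.2000, 0.4667]
t=2: π = [0.3333, 0.2267, 0.4400]
t=3: π = [0.3333, 0.2213, 0.4453]
t=4: π = [0.3333, 0.2224, 0.4443]
t=5: π = [0.3333, 0.2222, 0.4445]

π = [0.3333, 0.2222, 0.4445]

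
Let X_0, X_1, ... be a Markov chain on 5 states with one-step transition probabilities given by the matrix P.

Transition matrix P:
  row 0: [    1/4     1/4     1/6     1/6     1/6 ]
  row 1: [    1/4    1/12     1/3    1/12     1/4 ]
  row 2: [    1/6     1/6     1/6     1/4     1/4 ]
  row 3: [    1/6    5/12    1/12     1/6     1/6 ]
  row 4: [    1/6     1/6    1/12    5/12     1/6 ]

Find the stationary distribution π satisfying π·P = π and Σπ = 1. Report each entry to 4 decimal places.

Balance equations π_j = Σ_i π_i·P[i][j]:
  π_0 = 1/4·π_0 + 1/4·π_1 + 1/6·π_2 + 1/6·π_3 + 1/6·π_4
  π_1 = 1/4·π_0 + 1/12·π_1 + 1/6·π_2 + 5/12·π_3 + 1/6·π_4
  π_2 = 1/6·π_0 + 1/3·π_1 + 1/6·π_2 + 1/12·π_3 + 1/12·π_4
  π_3 = 1/6·π_0 + 1/12·π_1 + 1/4·π_2 + 1/6·π_3 + 5/12·π_4
  normalize: π_0 + π_1 + π_2 + π_3 + π_4 = 1
Solving the linear system gives exactly π = [1693/8395, 1833/8395, 1417/8395, 1782/8395, 334/1679].

π = [0.2017, 0.2183, 0.1688, 0.2123, 0.1989]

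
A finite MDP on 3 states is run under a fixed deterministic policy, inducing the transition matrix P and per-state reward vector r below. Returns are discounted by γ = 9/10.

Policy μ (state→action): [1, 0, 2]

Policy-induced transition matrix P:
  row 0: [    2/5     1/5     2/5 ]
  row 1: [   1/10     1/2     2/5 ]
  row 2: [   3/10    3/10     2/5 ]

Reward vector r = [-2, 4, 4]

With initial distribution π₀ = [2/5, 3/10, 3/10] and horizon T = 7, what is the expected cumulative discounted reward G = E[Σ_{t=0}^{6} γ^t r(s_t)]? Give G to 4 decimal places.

t=0: π = [0.4000, 0.3000, 0.3000], E[r] = 1.6000, γ^t·E[r] = 1.600000, running G = 1.600000
t=1: π = [0.2800, 0.3200, 0.4000], E[r] = 2.3200, γ^t·E[r] = 2.088000, running G = 3.688000
t=2: π = [0.2640, 0.3360, 0.4000], E[r] = 2.4160, γ^t·E[r] = 1.956960, running G = 5.644960
t=3: π = [0.2592, 0.3408, 0.4000], E[r] = 2.4448, γ^t·E[r] = 1.782259, running G = 7.427219
t=4: π = [0.2578, 0.3422, 0.4000], E[r] = 2.4534, γ^t·E[r] = 1.609702, running G = 9.036921
t=5: π = [0.2573, 0.3427, 0.4000], E[r] = 2.4560, γ^t·E[r] = 1.450262, running G = 10.487184
t=6: π = [0.2572, 0.3428, 0.4000], E[r] = 2.4568, γ^t·E[r] = 1.305649, running G = 11.792833

G = 11.7928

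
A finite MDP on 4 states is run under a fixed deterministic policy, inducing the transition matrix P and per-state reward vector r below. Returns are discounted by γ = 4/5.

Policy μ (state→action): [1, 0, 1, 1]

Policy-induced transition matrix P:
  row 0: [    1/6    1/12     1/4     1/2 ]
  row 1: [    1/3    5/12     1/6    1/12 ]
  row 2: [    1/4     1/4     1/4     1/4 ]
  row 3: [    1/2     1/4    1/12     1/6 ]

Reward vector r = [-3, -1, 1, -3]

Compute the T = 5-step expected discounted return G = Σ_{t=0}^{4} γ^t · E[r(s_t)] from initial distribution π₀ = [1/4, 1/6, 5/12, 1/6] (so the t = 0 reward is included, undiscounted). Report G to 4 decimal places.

t=0: π = [0.2500, 0.1667, 0.4167, 0.1667], E[r] = -1.0000, γ^t·E[r] = -1.000000, running G = -1.000000
t=1: π = [0.2847, 0.2361, 0.2083, 0.2708], E[r] = -1.6944, γ^t·E[r] = -1.355556, running G = -2.355556
t=2: π = [0.3137, 0.2419, 0.1852, 0.2593], E[r] = -1.7755, γ^t·E[r] = -1.136296, running G = -3.491852
t=3: π = [0.3088, 0.2380, 0.1866, 0.2665], E[r] = -1.7774, γ^t·E[r] = -0.910025, running G = -4.401877
t=4: π = [0.3107, 0.2382, 0.1857, 0.2653], E[r] = -1.7806, γ^t·E[r] = -0.729337, running G = -5.131213

G = -5.1312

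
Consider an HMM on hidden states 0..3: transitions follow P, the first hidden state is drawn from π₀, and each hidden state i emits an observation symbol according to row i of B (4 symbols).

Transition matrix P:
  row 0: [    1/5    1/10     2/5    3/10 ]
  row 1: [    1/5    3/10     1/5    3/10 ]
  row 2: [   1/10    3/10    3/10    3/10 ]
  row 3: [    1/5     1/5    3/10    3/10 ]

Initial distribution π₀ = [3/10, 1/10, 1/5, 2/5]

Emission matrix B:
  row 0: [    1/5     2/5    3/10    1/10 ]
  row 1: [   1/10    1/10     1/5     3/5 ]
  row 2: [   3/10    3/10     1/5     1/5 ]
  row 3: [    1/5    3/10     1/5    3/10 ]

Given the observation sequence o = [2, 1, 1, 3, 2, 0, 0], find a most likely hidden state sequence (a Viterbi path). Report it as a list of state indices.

path = [0, 2, 2, 1, 0, 2, 2]

t=0: δ = [9.000e-02, 2.000e-02, 4.000e-02, 8.000e-02]  (obs o_0=2)
t=1: δ = [7.200e-03, 1.600e-03, 1.080e-02, 8.100e-03]  ψ = [0, 3, 0, 0]  (obs o_1=1)
t=2: δ = [6.480e-04, 3.240e-04, 9.720e-04, 9.720e-04]  ψ = [3, 2, 2, 2]  (obs o_2=1)
t=3: δ = [1.944e-05, 1.750e-04, 5.832e-05, 8.748e-05]  ψ = [3, 2, 2, 2]  (obs o_3=3)
t=4: δ = [1.050e-05, 1.050e-05, 6.998e-06, 1.050e-05]  ψ = [1, 1, 1, 1]  (obs o_4=2)
t=5: δ = [4.199e-07, 3.149e-07, 1.260e-06, 6.299e-07]  ψ = [0, 1, 0, 0]  (obs o_5=0)
t=6: δ = [2.519e-08, 3.779e-08, 1.134e-07, 7.558e-08]  ψ = [2, 2, 2, 2]  (obs o_6=0)
backtrack: best end state = 2; path = [0, 2, 2, 1, 0, 2, 2]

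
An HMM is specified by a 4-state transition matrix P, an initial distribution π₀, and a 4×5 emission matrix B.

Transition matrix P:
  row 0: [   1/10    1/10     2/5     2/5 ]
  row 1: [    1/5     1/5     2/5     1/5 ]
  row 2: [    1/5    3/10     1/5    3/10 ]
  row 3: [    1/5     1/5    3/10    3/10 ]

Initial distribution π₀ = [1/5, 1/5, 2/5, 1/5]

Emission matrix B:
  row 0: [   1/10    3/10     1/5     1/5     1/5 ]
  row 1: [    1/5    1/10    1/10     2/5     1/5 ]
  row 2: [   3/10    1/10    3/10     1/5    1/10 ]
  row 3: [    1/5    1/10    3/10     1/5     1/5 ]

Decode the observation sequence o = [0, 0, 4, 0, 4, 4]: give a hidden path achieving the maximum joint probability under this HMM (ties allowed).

t=0: δ = [2.000e-02, 4.000e-02, 1.200e-01, 4.000e-02]  (obs o_0=0)
t=1: δ = [2.400e-03, 7.200e-03, 7.200e-03, 7.200e-03]  ψ = [2, 2, 2, 2]  (obs o_1=0)
t=2: δ = [2.880e-04, 4.320e-04, 2.880e-04, 4.320e-04]  ψ = [1, 2, 1, 2]  (obs o_2=4)
t=3: δ = [8.640e-06, 1.728e-05, 5.184e-05, 2.592e-05]  ψ = [1, 1, 1, 3]  (obs o_3=0)
t=4: δ = [2.074e-06, 3.110e-06, 1.037e-06, 3.110e-06]  ψ = [2, 2, 2, 2]  (obs o_4=4)
t=5: δ = [1.244e-07, 1.244e-07, 1.244e-07, 1.866e-07]  ψ = [1, 1, 1, 3]  (obs o_5=4)
backtrack: best end state = 3; path = [2, 2, 1, 2, 3, 3]

path = [2, 2, 1, 2, 3, 3]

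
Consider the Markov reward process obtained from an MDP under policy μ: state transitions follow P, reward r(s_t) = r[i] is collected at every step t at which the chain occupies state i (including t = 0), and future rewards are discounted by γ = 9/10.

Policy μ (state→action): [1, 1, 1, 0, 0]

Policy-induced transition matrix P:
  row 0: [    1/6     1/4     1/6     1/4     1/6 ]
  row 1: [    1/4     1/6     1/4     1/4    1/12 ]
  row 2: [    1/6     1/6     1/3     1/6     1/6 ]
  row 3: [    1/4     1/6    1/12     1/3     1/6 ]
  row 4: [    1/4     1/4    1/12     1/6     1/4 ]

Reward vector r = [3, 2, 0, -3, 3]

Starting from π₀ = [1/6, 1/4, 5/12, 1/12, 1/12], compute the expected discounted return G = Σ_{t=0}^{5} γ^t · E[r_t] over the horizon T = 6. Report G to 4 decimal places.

G = 3.9862

t=0: π = [0.1667, 0.2500, 0.4167, 0.0833, 0.0833], E[r] = 1.0000, γ^t·E[r] = 1.000000, running G = 1.000000
t=1: π = [0.2014, 0.1875, 0.2431, 0.2153, 0.1528], E[r] = 0.7917, γ^t·E[r] = 0.712500, running G = 1.712500
t=2: π = [0.2130, 0.1962, 0.1921, 0.2350, 0.1638], E[r] = 0.8177, γ^t·E[r] = 0.662344, running G = 2.374844
t=3: π = [0.2162, 0.1981, 0.1818, 0.2399, 0.1640], E[r] = 0.8170, γ^t·E[r] = 0.595582, running G = 2.970426
t=4: π = [0.2168, 0.1984, 0.1798, 0.2412, 0.1638], E[r] = 0.8151, γ^t·E[r] = 0.534806, running G = 3.505231
t=5: π = [0.2169, 0.1984, 0.1794, 0.2415, 0.1638], E[r] = 0.8146, γ^t·E[r] = 0.481012, running G = 3.986244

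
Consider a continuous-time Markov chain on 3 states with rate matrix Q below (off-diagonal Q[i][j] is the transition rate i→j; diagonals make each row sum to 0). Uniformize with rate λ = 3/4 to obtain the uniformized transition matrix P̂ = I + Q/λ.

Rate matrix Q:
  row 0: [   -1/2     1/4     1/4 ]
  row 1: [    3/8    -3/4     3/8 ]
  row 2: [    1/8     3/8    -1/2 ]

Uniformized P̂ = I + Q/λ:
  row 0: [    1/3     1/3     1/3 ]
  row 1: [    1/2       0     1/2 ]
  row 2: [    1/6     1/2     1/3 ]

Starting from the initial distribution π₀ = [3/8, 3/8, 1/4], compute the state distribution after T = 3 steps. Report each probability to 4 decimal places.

π = [0.3235, 0.2905, 0.3860]

t=0: π = [0.3750, 0.3750, 0.2500]
t=1: π = [0.3542, 0.2500, 0.3958]
t=2: π = [0.3090, 0.3160, 0.3750]
t=3: π = [0.3235, 0.2905, 0.3860]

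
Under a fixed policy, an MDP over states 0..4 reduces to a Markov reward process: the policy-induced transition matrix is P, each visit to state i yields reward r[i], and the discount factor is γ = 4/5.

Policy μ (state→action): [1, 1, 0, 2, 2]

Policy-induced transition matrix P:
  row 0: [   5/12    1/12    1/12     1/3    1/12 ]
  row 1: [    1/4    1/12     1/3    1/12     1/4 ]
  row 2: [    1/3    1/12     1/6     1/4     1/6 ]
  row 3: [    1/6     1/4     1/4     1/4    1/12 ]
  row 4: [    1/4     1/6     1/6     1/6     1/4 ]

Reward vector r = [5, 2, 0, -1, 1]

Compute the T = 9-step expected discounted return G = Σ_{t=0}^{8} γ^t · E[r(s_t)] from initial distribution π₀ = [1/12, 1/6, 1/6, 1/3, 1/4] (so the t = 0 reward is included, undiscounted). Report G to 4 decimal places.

G = 6.0626

t=0: π = [0.0833, 0.1667, 0.1667, 0.3333, 0.2500], E[r] = 0.6667, γ^t·E[r] = 0.666667, running G = 0.666667
t=1: π = [0.2500, 0.1597, 0.2153, 0.2083, 0.1667], E[r] = 1.5278, γ^t·E[r] = 1.222222, running G = 1.888889
t=2: π = [0.2922, 0.1319, 0.1898, 0.2303, 0.1557], E[r] = 1.6505, γ^t·E[r] = 1.056296, running G = 2.945185
t=3: π = [0.2953, 0.1347, 0.1835, 0.2394, 0.1471], E[r] = 1.6537, γ^t·E[r] = 0.846716, running G = 3.791901
t=4: π = [0.2946, 0.1355, 0.1845, 0.2399, 0.1456], E[r] = 1.6495, γ^t·E[r] = 0.675628, running G = 4.467529
t=5: π = [0.2945, 0.1354, 0.1847, 0.2398, 0.1456], E[r] = 1.6490, γ^t·E[r] = 0.540339, running G = 5.007868
t=6: π = [0.2945, 0.1354, 0.1847, 0.2398, 0.1456], E[r] = 1.6490, γ^t·E[r] = 0.432278, running G = 5.440146
t=7: π = [0.2945, 0.1354, 0.1847, 0.2398, 0.1456], E[r] = 1.6490, γ^t·E[r] = 0.345823, running G = 5.785970
t=8: π = [0.2945, 0.1354, 0.1847, 0.2398, 0.1456], E[r] = 1.6490, γ^t·E[r] = 0.276659, running G = 6.062628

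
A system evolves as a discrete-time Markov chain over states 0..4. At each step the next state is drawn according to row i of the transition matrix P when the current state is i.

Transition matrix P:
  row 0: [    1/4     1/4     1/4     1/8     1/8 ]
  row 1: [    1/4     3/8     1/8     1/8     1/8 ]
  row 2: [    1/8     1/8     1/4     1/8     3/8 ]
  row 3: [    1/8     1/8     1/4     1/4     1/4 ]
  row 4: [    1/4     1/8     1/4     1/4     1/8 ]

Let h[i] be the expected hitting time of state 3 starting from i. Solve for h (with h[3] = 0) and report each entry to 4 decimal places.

First-step conditioning: h[3] = 0; for i ≠ 3, h[i] = 1 + Σ_k P[i][k]·h[k].
  h[0] = 1 + 1/4·h[0] + 1/4·h[1] + 1/4·h[2] + 1/8·h[4]
  h[1] = 1 + 1/4·h[0] + 3/8·h[1] + 1/8·h[2] + 1/8·h[4]
  h[2] = 1 + 1/8·h[0] + 1/8·h[1] + 1/4·h[2] + 3/8·h[4]
  h[4] = 1 + 1/4·h[0] + 1/8·h[1] + 1/4·h[2] + 1/8·h[4]
Solving the 4×4 linear system over states ≠ 3 gives exactly h = [3504/517, 320/47, 3392/517, 0, 3064/517] (h[3] = 0 is the target).

h = [6.7776, 6.8085, 6.5609, 0.0000, 5.9265]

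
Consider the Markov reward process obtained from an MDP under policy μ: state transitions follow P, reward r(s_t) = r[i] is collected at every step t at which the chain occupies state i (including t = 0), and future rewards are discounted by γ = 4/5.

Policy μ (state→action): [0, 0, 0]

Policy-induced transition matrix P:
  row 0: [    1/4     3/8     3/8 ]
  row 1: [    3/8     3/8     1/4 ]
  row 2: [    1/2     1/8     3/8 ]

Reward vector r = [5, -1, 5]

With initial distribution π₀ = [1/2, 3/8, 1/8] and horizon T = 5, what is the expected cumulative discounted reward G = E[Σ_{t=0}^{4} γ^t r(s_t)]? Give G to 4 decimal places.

t=0: π = [0.5000, 0.3750, 0.1250], E[r] = 2.7500, γ^t·E[r] = 2.750000, running G = 2.750000
t=1: π = [0.3281, 0.3438, 0.3281], E[r] = 2.9375, γ^t·E[r] = 2.350000, running G = 5.100000
t=2: π = [0.3750, 0.2930, 0.3320], E[r] = 3.2422, γ^t·E[r] = 2.075000, running G = 7.175000
t=3: π = [0.3696, 0.2920, 0.3384], E[r] = 3.2480, γ^t·E[r] = 1.663000, running G = 8.838000
t=4: π = [0.3711, 0.2904, 0.3385], E[r] = 3.2576, γ^t·E[r] = 1.334300, running G = 10.172300

G = 10.1723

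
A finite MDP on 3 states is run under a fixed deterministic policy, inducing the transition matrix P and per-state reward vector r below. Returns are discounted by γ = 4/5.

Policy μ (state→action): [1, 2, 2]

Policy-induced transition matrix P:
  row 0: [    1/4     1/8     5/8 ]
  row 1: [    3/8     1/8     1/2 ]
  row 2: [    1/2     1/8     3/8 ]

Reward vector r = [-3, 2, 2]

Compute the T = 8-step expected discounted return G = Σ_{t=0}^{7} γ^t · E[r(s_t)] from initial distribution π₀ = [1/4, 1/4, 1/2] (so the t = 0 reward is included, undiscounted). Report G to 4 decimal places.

G = 0.8851

t=0: π = [0.2500, 0.2500, 0.5000], E[r] = 0.7500, γ^t·E[r] = 0.750000, running G = 0.750000
t=1: π = [0.4063, 0.1250, 0.4688], E[r] = -0.0313, γ^t·E[r] = -0.025000, running G = 0.725000
t=2: π = [0.3828, 0.1250, 0.4922], E[r] = 0.0859, γ^t·E[r] = 0.055000, running G = 0.780000
t=3: π = [0.3887, 0.1250, 0.4863], E[r] = 0.0566, γ^t·E[r] = 0.029000, running G = 0.809000
t=4: π = [0.3872, 0.1250, 0.4878], E[r] = 0.0640, γ^t·E[r] = 0.026200, running G = 0.835200
t=5: π = [0.3876, 0.1250, 0.4874], E[r] = 0.0621, γ^t·E[r] = 0.020360, running G = 0.855560
t=6: π = [0.3875, 0.1250, 0.4875], E[r] = 0.0626, γ^t·E[r] = 0.016408, running G = 0.871968
t=7: π = [0.3875, 0.1250, 0.4875], E[r] = 0.0625, γ^t·E[r] = 0.013102, running G = 0.885070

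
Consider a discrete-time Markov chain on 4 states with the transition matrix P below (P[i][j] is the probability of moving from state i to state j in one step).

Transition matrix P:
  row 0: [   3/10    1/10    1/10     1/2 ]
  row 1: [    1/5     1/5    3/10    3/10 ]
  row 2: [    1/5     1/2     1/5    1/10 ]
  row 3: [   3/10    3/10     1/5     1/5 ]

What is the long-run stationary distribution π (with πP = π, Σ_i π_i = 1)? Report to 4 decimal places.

Balance equations π_j = Σ_i π_i·P[i][j]:
  π_0 = 3/10·π_0 + 1/5·π_1 + 1/5·π_2 + 3/10·π_3
  π_1 = 1/10·π_0 + 1/5·π_1 + 1/2·π_2 + 3/10·π_3
  π_2 = 1/10·π_0 + 3/10·π_1 + 1/5·π_2 + 1/5·π_3
  normalize: π_0 + π_1 + π_2 + π_3 = 1
Solving the linear system gives exactly π = [53/209, 5/19, 42/209, 59/209].

π = [0.2536, 0.2632, 0.2010, 0.2823]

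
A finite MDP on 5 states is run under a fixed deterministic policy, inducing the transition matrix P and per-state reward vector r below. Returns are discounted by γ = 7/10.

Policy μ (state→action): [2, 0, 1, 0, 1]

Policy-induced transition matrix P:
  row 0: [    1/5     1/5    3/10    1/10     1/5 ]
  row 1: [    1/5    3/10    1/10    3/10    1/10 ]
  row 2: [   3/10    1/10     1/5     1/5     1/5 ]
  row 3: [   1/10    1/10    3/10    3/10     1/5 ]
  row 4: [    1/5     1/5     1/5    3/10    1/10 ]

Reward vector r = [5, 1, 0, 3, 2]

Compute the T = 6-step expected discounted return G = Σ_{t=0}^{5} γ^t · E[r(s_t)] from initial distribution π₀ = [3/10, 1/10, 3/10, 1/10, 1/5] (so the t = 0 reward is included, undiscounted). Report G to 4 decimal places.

G = 6.6135

t=0: π = [0.3000, 0.1000, 0.3000, 0.1000, 0.2000], E[r] = 2.3000, γ^t·E[r] = 2.300000, running G = 2.300000
t=1: π = [0.2200, 0.1700, 0.2300, 0.2100, 0.1700], E[r] = 2.2400, γ^t·E[r] = 1.568000, running G = 3.868000
t=2: π = [0.2020, 0.1730, 0.2260, 0.2330, 0.1660], E[r] = 2.2140, γ^t·E[r] = 1.084860, running G = 4.952860
t=3: π = [0.1993, 0.1714, 0.2262, 0.2370, 0.1661], E[r] = 2.2111, γ^t·E[r] = 0.758407, running G = 5.711267
t=4: π = [0.1989, 0.1708, 0.2265, 0.2375, 0.1663], E[r] = 2.2105, γ^t·E[r] = 0.530736, running G = 6.242004
t=5: π = [0.1989, 0.1707, 0.2266, 0.2376, 0.1663], E[r] = 2.2105, γ^t·E[r] = 0.371511, running G = 6.613514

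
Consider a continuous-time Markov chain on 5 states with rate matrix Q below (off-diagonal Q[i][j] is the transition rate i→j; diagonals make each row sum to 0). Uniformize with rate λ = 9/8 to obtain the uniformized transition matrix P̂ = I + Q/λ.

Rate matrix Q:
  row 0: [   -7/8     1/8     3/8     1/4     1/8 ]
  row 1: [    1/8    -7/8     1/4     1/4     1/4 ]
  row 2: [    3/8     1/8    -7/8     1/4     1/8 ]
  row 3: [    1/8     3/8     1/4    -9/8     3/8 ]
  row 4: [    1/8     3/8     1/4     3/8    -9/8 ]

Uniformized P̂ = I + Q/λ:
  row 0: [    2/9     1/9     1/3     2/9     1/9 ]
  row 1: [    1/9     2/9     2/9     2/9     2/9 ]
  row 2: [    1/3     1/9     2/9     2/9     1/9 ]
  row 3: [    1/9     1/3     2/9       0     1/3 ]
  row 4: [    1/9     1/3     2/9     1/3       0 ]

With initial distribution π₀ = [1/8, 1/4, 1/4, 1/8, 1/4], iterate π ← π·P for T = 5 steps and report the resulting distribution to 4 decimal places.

π = [0.1857, 0.2143, 0.2428, 0.1967, 0.1604]

t=0: π = [0.1250, 0.2500, 0.2500, 0.1250, 0.2500]
t=1: π = [0.1806, 0.2222, 0.2361, 0.2222, 0.1389]
t=2: π = [0.1836, 0.2160, 0.2423, 0.1883, 0.1698]
t=3: π = [0.1854, 0.2147, 0.2426, 0.1992, 0.1581]
t=4: π = [0.1856, 0.2144, 0.2428, 0.1955, 0.1617]
t=5: π = [0.1857, 0.2143, 0.2428, 0.1967, 0.1604]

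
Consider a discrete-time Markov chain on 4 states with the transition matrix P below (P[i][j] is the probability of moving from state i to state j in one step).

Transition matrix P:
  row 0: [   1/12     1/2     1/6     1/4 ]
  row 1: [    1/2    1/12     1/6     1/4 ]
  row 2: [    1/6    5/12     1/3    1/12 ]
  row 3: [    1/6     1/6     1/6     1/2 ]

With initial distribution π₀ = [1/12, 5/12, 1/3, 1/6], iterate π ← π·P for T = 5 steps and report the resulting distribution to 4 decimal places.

π = [0.2396, 0.2719, 0.2000, 0.2885]

t=0: π = [0.0833, 0.4167, 0.3333, 0.1667]
t=1: π = [0.2986, 0.2431, 0.2222, 0.2361]
t=2: π = [0.2228, 0.3015, 0.2037, 0.2720]
t=3: π = [0.2486, 0.2667, 0.2006, 0.2840]
t=4: π = [0.2349, 0.2775, 0.2001, 0.2876]
t=5: π = [0.2396, 0.2719, 0.2000, 0.2885]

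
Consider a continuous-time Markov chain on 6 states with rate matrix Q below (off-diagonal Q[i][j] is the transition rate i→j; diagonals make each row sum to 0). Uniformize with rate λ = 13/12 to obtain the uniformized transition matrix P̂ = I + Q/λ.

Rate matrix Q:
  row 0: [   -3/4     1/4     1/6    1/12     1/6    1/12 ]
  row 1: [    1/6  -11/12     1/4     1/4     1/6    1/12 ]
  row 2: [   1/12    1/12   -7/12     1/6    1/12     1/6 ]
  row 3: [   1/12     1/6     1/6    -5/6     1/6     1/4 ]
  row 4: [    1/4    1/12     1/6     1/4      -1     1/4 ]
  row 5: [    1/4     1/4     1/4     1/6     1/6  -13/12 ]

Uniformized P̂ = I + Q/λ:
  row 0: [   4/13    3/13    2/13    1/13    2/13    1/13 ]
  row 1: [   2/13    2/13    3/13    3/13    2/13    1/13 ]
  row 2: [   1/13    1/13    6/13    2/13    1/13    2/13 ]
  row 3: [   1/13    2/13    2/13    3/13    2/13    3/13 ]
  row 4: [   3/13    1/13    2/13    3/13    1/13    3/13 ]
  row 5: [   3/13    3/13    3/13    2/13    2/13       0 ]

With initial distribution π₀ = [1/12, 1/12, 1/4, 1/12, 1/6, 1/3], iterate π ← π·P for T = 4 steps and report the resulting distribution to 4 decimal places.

π = [0.1662, 0.1477, 0.2535, 0.1755, 0.1247, 0.1324]

t=0: π = [0.0833, 0.0833, 0.2500, 0.0833, 0.1667, 0.3333]
t=1: π = [0.1795, 0.1538, 0.2628, 0.1731, 0.1218, 0.1090]
t=2: π = [0.1657, 0.1464, 0.2549, 0.1746, 0.1243, 0.1341]
t=3: π = [0.1662, 0.1477, 0.2539, 0.1754, 0.1247, 0.1322]
t=4: π = [0.1662, 0.1477, 0.2535, 0.1755, 0.1247, 0.1324]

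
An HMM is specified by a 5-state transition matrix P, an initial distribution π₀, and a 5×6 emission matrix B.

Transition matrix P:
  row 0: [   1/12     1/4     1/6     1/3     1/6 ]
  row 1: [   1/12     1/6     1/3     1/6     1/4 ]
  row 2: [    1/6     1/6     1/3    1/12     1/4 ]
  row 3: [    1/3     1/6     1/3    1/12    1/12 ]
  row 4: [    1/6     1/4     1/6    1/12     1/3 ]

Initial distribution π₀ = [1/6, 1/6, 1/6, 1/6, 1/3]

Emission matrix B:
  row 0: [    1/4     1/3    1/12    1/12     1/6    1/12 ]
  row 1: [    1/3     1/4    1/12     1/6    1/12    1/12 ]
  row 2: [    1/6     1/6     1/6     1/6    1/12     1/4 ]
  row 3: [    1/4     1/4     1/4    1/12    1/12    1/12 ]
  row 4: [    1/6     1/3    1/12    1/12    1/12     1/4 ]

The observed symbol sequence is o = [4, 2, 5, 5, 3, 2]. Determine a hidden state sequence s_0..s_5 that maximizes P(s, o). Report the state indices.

path = [0, 3, 2, 2, 2, 2]

t=0: δ = [2.778e-02, 1.389e-02, 1.389e-02, 1.389e-02, 2.778e-02]  (obs o_0=4)
t=1: δ = [3.858e-04, 5.787e-04, 7.716e-04, 2.315e-03, 7.716e-04]  ψ = [3, 0, 0, 0, 4]  (obs o_1=2)
t=2: δ = [6.430e-05, 3.215e-05, 1.929e-04, 1.608e-05, 6.430e-05]  ψ = [3, 3, 3, 3, 4]  (obs o_2=5)
t=3: δ = [2.679e-06, 2.679e-06, 1.608e-05, 1.786e-06, 1.206e-05]  ψ = [2, 2, 2, 0, 2]  (obs o_3=5)
t=4: δ = [2.233e-07, 5.023e-07, 8.931e-07, 1.116e-07, 3.349e-07]  ψ = [2, 4, 2, 2, 2]  (obs o_4=3)
t=5: δ = [1.240e-08, 1.240e-08, 4.961e-08, 2.093e-08, 1.861e-08]  ψ = [2, 2, 2, 1, 2]  (obs o_5=2)
backtrack: best end state = 2; path = [0, 3, 2, 2, 2, 2]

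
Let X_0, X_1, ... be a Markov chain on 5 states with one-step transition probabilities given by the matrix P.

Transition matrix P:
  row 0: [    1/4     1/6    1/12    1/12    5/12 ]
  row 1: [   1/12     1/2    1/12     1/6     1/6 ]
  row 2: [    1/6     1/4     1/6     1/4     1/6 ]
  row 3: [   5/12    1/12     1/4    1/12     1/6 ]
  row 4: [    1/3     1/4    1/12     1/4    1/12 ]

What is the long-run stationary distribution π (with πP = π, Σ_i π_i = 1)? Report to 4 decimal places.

π = [0.2390, 0.2710, 0.1201, 0.1608, 0.2090]

Balance equations π_j = Σ_i π_i·P[i][j]:
  π_0 = 1/4·π_0 + 1/12·π_1 + 1/6·π_2 + 5/12·π_3 + 1/3·π_4
  π_1 = 1/6·π_0 + 1/2·π_1 + 1/4·π_2 + 1/12·π_3 + 1/4·π_4
  π_2 = 1/12·π_0 + 1/12·π_1 + 1/6·π_2 + 1/4·π_3 + 1/12·π_4
  π_3 = 1/12·π_0 + 1/6·π_1 + 1/4·π_2 + 1/12·π_3 + 1/4·π_4
  normalize: π_0 + π_1 + π_2 + π_3 + π_4 = 1
Solving the linear system gives exactly π = [4188/17521, 4749/17521, 2105/17521, 2817/17521, 3662/17521].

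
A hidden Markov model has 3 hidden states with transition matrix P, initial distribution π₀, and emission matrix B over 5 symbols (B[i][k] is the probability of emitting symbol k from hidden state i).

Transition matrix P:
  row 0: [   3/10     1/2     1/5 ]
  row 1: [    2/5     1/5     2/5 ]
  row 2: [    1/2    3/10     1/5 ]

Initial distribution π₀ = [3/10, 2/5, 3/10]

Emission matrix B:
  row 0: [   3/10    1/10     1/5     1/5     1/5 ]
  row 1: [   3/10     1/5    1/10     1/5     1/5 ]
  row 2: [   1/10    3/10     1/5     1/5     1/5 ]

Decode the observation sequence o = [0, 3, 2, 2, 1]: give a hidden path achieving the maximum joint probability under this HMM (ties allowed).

path = [0, 1, 2, 0, 1]

t=0: δ = [9.000e-02, 1.200e-01, 3.000e-02]  (obs o_0=0)
t=1: δ = [9.600e-03, 9.000e-03, 9.600e-03]  ψ = [1, 0, 1]  (obs o_1=3)
t=2: δ = [9.600e-04, 4.800e-04, 7.200e-04]  ψ = [2, 0, 1]  (obs o_2=2)
t=3: δ = [7.200e-05, 4.800e-05, 3.840e-05]  ψ = [2, 0, 0]  (obs o_3=2)
t=4: δ = [2.160e-06, 7.200e-06, 5.760e-06]  ψ = [0, 0, 1]  (obs o_4=1)
backtrack: best end state = 1; path = [0, 1, 2, 0, 1]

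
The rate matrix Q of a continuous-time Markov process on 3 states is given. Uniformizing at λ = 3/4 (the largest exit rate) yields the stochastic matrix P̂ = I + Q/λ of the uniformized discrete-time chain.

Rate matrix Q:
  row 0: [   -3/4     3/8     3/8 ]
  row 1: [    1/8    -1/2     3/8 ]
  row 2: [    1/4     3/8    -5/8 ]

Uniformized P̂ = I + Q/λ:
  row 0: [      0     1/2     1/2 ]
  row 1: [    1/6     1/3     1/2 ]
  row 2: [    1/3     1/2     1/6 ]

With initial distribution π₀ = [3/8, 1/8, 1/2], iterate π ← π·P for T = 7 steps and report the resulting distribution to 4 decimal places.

π = [0.1965, 0.4286, 0.3749]

t=0: π = [0.3750, 0.1250, 0.5000]
t=1: π = [0.1875, 0.4792, 0.3333]
t=2: π = [0.1910, 0.4201, 0.3889]
t=3: π = [0.1997, 0.4300, 0.3704]
t=4: π = [0.1951, 0.4283, 0.3765]
t=5: π = [0.1969, 0.4286, 0.3745]
t=6: π = [0.1963, 0.4286, 0.3752]
t=7: π = [0.1965, 0.4286, 0.3749]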